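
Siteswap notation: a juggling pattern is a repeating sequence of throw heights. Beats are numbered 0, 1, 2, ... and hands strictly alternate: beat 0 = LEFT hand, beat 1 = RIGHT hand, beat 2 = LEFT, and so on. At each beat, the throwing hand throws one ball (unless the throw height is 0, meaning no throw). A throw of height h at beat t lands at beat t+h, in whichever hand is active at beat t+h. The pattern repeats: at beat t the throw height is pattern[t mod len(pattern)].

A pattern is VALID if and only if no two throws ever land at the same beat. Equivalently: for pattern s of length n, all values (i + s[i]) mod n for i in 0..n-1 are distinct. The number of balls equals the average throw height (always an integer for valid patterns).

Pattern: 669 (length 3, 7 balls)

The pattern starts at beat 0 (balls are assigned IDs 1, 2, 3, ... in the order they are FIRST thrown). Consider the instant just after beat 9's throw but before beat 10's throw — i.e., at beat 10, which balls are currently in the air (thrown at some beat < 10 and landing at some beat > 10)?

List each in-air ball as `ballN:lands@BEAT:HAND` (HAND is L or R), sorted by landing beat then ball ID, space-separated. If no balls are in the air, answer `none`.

Beat 0 (L): throw ball1 h=6 -> lands@6:L; in-air after throw: [b1@6:L]
Beat 1 (R): throw ball2 h=6 -> lands@7:R; in-air after throw: [b1@6:L b2@7:R]
Beat 2 (L): throw ball3 h=9 -> lands@11:R; in-air after throw: [b1@6:L b2@7:R b3@11:R]
Beat 3 (R): throw ball4 h=6 -> lands@9:R; in-air after throw: [b1@6:L b2@7:R b4@9:R b3@11:R]
Beat 4 (L): throw ball5 h=6 -> lands@10:L; in-air after throw: [b1@6:L b2@7:R b4@9:R b5@10:L b3@11:R]
Beat 5 (R): throw ball6 h=9 -> lands@14:L; in-air after throw: [b1@6:L b2@7:R b4@9:R b5@10:L b3@11:R b6@14:L]
Beat 6 (L): throw ball1 h=6 -> lands@12:L; in-air after throw: [b2@7:R b4@9:R b5@10:L b3@11:R b1@12:L b6@14:L]
Beat 7 (R): throw ball2 h=6 -> lands@13:R; in-air after throw: [b4@9:R b5@10:L b3@11:R b1@12:L b2@13:R b6@14:L]
Beat 8 (L): throw ball7 h=9 -> lands@17:R; in-air after throw: [b4@9:R b5@10:L b3@11:R b1@12:L b2@13:R b6@14:L b7@17:R]
Beat 9 (R): throw ball4 h=6 -> lands@15:R; in-air after throw: [b5@10:L b3@11:R b1@12:L b2@13:R b6@14:L b4@15:R b7@17:R]
Beat 10 (L): throw ball5 h=6 -> lands@16:L; in-air after throw: [b3@11:R b1@12:L b2@13:R b6@14:L b4@15:R b5@16:L b7@17:R]

Answer: ball3:lands@11:R ball1:lands@12:L ball2:lands@13:R ball6:lands@14:L ball4:lands@15:R ball7:lands@17:R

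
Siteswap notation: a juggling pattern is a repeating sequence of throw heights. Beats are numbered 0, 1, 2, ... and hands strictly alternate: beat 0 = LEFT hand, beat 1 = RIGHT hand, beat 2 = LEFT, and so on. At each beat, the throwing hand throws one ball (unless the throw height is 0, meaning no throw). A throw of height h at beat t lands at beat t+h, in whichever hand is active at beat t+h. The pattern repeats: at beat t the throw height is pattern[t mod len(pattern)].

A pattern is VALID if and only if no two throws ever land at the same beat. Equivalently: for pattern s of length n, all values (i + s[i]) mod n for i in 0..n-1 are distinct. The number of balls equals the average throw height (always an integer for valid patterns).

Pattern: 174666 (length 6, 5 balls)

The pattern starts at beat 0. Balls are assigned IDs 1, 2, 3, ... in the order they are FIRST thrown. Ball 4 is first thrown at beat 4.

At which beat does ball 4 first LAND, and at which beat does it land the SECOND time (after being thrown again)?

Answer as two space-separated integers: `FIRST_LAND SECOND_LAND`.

Answer: 10 16

Derivation:
Beat 0 (L): throw ball1 h=1 -> lands@1:R; in-air after throw: [b1@1:R]
Beat 1 (R): throw ball1 h=7 -> lands@8:L; in-air after throw: [b1@8:L]
Beat 2 (L): throw ball2 h=4 -> lands@6:L; in-air after throw: [b2@6:L b1@8:L]
Beat 3 (R): throw ball3 h=6 -> lands@9:R; in-air after throw: [b2@6:L b1@8:L b3@9:R]
Beat 4 (L): throw ball4 h=6 -> lands@10:L; in-air after throw: [b2@6:L b1@8:L b3@9:R b4@10:L]
Beat 5 (R): throw ball5 h=6 -> lands@11:R; in-air after throw: [b2@6:L b1@8:L b3@9:R b4@10:L b5@11:R]
Beat 6 (L): throw ball2 h=1 -> lands@7:R; in-air after throw: [b2@7:R b1@8:L b3@9:R b4@10:L b5@11:R]
Beat 7 (R): throw ball2 h=7 -> lands@14:L; in-air after throw: [b1@8:L b3@9:R b4@10:L b5@11:R b2@14:L]
Beat 8 (L): throw ball1 h=4 -> lands@12:L; in-air after throw: [b3@9:R b4@10:L b5@11:R b1@12:L b2@14:L]
Beat 9 (R): throw ball3 h=6 -> lands@15:R; in-air after throw: [b4@10:L b5@11:R b1@12:L b2@14:L b3@15:R]
Beat 10 (L): throw ball4 h=6 -> lands@16:L; in-air after throw: [b5@11:R b1@12:L b2@14:L b3@15:R b4@16:L]
Beat 11 (R): throw ball5 h=6 -> lands@17:R; in-air after throw: [b1@12:L b2@14:L b3@15:R b4@16:L b5@17:R]
Beat 12 (L): throw ball1 h=1 -> lands@13:R; in-air after throw: [b1@13:R b2@14:L b3@15:R b4@16:L b5@17:R]
Beat 13 (R): throw ball1 h=7 -> lands@20:L; in-air after throw: [b2@14:L b3@15:R b4@16:L b5@17:R b1@20:L]
Beat 14 (L): throw ball2 h=4 -> lands@18:L; in-air after throw: [b3@15:R b4@16:L b5@17:R b2@18:L b1@20:L]
Beat 15 (R): throw ball3 h=6 -> lands@21:R; in-air after throw: [b4@16:L b5@17:R b2@18:L b1@20:L b3@21:R]
Beat 16 (L): throw ball4 h=6 -> lands@22:L; in-air after throw: [b5@17:R b2@18:L b1@20:L b3@21:R b4@22:L]
Ball 4: thrown@4 h=6 -> first land @10; rethrown@10 h=6 -> second land @16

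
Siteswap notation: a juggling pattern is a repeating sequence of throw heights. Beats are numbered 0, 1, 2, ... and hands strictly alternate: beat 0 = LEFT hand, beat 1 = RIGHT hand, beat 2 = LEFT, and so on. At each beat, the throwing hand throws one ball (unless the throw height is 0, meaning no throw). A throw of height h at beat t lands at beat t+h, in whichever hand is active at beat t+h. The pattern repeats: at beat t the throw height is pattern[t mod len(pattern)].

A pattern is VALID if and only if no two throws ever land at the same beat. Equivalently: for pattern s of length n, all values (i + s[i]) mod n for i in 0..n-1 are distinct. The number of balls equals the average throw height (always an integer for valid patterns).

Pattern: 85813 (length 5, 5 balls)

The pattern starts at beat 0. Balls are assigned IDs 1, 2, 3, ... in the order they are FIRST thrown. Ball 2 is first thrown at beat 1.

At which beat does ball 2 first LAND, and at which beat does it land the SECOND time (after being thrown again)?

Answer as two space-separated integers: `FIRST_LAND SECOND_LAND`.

Beat 0 (L): throw ball1 h=8 -> lands@8:L; in-air after throw: [b1@8:L]
Beat 1 (R): throw ball2 h=5 -> lands@6:L; in-air after throw: [b2@6:L b1@8:L]
Beat 2 (L): throw ball3 h=8 -> lands@10:L; in-air after throw: [b2@6:L b1@8:L b3@10:L]
Beat 3 (R): throw ball4 h=1 -> lands@4:L; in-air after throw: [b4@4:L b2@6:L b1@8:L b3@10:L]
Beat 4 (L): throw ball4 h=3 -> lands@7:R; in-air after throw: [b2@6:L b4@7:R b1@8:L b3@10:L]
Beat 5 (R): throw ball5 h=8 -> lands@13:R; in-air after throw: [b2@6:L b4@7:R b1@8:L b3@10:L b5@13:R]
Beat 6 (L): throw ball2 h=5 -> lands@11:R; in-air after throw: [b4@7:R b1@8:L b3@10:L b2@11:R b5@13:R]
Beat 7 (R): throw ball4 h=8 -> lands@15:R; in-air after throw: [b1@8:L b3@10:L b2@11:R b5@13:R b4@15:R]
Beat 8 (L): throw ball1 h=1 -> lands@9:R; in-air after throw: [b1@9:R b3@10:L b2@11:R b5@13:R b4@15:R]
Beat 9 (R): throw ball1 h=3 -> lands@12:L; in-air after throw: [b3@10:L b2@11:R b1@12:L b5@13:R b4@15:R]
Beat 10 (L): throw ball3 h=8 -> lands@18:L; in-air after throw: [b2@11:R b1@12:L b5@13:R b4@15:R b3@18:L]
Beat 11 (R): throw ball2 h=5 -> lands@16:L; in-air after throw: [b1@12:L b5@13:R b4@15:R b2@16:L b3@18:L]
Ball 2: thrown@1 h=5 -> first land @6; rethrown@6 h=5 -> second land @11

Answer: 6 11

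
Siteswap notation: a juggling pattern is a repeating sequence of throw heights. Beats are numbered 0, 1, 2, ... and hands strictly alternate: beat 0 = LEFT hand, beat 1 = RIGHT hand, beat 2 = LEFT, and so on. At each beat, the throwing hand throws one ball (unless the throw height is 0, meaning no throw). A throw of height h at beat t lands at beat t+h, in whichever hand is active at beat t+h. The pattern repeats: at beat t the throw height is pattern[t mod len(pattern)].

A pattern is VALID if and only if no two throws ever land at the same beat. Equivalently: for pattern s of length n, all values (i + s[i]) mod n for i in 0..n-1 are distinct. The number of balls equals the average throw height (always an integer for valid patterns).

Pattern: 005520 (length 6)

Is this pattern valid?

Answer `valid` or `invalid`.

i=0: (i + s[i]) mod n = (0 + 0) mod 6 = 0
i=1: (i + s[i]) mod n = (1 + 0) mod 6 = 1
i=2: (i + s[i]) mod n = (2 + 5) mod 6 = 1
i=3: (i + s[i]) mod n = (3 + 5) mod 6 = 2
i=4: (i + s[i]) mod n = (4 + 2) mod 6 = 0
i=5: (i + s[i]) mod n = (5 + 0) mod 6 = 5
Residues: [0, 1, 1, 2, 0, 5], distinct: False

Answer: invalid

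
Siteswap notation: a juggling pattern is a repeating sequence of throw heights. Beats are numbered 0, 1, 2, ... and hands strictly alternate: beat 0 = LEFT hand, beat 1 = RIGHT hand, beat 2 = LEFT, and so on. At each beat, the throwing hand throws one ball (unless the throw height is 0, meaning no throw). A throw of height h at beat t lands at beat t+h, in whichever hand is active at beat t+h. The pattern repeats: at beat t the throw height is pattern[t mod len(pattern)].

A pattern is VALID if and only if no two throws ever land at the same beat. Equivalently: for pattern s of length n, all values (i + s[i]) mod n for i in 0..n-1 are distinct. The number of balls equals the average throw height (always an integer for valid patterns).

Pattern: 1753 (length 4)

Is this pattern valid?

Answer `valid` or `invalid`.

Answer: valid

Derivation:
i=0: (i + s[i]) mod n = (0 + 1) mod 4 = 1
i=1: (i + s[i]) mod n = (1 + 7) mod 4 = 0
i=2: (i + s[i]) mod n = (2 + 5) mod 4 = 3
i=3: (i + s[i]) mod n = (3 + 3) mod 4 = 2
Residues: [1, 0, 3, 2], distinct: True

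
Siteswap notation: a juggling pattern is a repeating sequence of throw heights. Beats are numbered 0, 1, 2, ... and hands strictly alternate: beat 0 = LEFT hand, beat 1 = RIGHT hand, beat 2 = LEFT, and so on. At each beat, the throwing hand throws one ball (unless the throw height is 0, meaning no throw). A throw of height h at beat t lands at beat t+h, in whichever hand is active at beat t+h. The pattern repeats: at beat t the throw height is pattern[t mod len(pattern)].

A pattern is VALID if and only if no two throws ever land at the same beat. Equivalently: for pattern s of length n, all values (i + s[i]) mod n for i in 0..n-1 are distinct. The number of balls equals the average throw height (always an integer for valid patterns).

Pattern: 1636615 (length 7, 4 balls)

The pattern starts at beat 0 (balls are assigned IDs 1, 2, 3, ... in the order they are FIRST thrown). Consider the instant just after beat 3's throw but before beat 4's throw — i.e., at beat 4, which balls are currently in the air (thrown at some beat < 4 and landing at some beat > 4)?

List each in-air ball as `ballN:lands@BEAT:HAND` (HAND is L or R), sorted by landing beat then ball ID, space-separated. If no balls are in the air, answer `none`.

Beat 0 (L): throw ball1 h=1 -> lands@1:R; in-air after throw: [b1@1:R]
Beat 1 (R): throw ball1 h=6 -> lands@7:R; in-air after throw: [b1@7:R]
Beat 2 (L): throw ball2 h=3 -> lands@5:R; in-air after throw: [b2@5:R b1@7:R]
Beat 3 (R): throw ball3 h=6 -> lands@9:R; in-air after throw: [b2@5:R b1@7:R b3@9:R]
Beat 4 (L): throw ball4 h=6 -> lands@10:L; in-air after throw: [b2@5:R b1@7:R b3@9:R b4@10:L]

Answer: ball2:lands@5:R ball1:lands@7:R ball3:lands@9:R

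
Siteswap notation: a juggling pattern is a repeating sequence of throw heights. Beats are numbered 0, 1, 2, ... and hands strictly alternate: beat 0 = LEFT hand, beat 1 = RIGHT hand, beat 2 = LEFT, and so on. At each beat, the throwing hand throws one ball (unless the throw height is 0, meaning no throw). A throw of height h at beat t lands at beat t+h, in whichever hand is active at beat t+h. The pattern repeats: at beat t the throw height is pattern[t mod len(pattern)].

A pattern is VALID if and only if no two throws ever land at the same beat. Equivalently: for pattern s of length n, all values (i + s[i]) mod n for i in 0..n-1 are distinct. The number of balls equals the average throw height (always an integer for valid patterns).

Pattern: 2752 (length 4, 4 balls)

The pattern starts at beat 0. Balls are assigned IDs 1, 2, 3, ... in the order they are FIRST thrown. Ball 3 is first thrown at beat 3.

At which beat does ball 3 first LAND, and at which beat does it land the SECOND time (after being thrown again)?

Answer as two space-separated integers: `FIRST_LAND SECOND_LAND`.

Answer: 5 12

Derivation:
Beat 0 (L): throw ball1 h=2 -> lands@2:L; in-air after throw: [b1@2:L]
Beat 1 (R): throw ball2 h=7 -> lands@8:L; in-air after throw: [b1@2:L b2@8:L]
Beat 2 (L): throw ball1 h=5 -> lands@7:R; in-air after throw: [b1@7:R b2@8:L]
Beat 3 (R): throw ball3 h=2 -> lands@5:R; in-air after throw: [b3@5:R b1@7:R b2@8:L]
Beat 4 (L): throw ball4 h=2 -> lands@6:L; in-air after throw: [b3@5:R b4@6:L b1@7:R b2@8:L]
Beat 5 (R): throw ball3 h=7 -> lands@12:L; in-air after throw: [b4@6:L b1@7:R b2@8:L b3@12:L]
Beat 6 (L): throw ball4 h=5 -> lands@11:R; in-air after throw: [b1@7:R b2@8:L b4@11:R b3@12:L]
Beat 7 (R): throw ball1 h=2 -> lands@9:R; in-air after throw: [b2@8:L b1@9:R b4@11:R b3@12:L]
Beat 8 (L): throw ball2 h=2 -> lands@10:L; in-air after throw: [b1@9:R b2@10:L b4@11:R b3@12:L]
Beat 9 (R): throw ball1 h=7 -> lands@16:L; in-air after throw: [b2@10:L b4@11:R b3@12:L b1@16:L]
Beat 10 (L): throw ball2 h=5 -> lands@15:R; in-air after throw: [b4@11:R b3@12:L b2@15:R b1@16:L]
Beat 11 (R): throw ball4 h=2 -> lands@13:R; in-air after throw: [b3@12:L b4@13:R b2@15:R b1@16:L]
Beat 12 (L): throw ball3 h=2 -> lands@14:L; in-air after throw: [b4@13:R b3@14:L b2@15:R b1@16:L]
Ball 3: thrown@3 h=2 -> first land @5; rethrown@5 h=7 -> second land @12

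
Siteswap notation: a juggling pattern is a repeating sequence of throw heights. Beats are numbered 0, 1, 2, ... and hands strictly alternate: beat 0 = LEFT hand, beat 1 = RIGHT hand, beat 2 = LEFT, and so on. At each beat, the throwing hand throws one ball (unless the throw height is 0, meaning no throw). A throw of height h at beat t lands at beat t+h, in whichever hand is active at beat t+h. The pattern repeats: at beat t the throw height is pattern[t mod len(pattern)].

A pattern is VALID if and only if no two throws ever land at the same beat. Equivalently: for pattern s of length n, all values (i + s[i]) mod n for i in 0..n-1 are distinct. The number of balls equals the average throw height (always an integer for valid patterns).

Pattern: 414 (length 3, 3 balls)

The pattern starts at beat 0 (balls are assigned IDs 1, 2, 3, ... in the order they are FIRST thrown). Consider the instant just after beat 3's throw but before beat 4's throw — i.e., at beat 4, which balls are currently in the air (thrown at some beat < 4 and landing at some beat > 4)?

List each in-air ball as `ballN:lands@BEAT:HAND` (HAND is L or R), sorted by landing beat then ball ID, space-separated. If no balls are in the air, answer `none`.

Answer: ball2:lands@6:L ball3:lands@7:R

Derivation:
Beat 0 (L): throw ball1 h=4 -> lands@4:L; in-air after throw: [b1@4:L]
Beat 1 (R): throw ball2 h=1 -> lands@2:L; in-air after throw: [b2@2:L b1@4:L]
Beat 2 (L): throw ball2 h=4 -> lands@6:L; in-air after throw: [b1@4:L b2@6:L]
Beat 3 (R): throw ball3 h=4 -> lands@7:R; in-air after throw: [b1@4:L b2@6:L b3@7:R]
Beat 4 (L): throw ball1 h=1 -> lands@5:R; in-air after throw: [b1@5:R b2@6:L b3@7:R]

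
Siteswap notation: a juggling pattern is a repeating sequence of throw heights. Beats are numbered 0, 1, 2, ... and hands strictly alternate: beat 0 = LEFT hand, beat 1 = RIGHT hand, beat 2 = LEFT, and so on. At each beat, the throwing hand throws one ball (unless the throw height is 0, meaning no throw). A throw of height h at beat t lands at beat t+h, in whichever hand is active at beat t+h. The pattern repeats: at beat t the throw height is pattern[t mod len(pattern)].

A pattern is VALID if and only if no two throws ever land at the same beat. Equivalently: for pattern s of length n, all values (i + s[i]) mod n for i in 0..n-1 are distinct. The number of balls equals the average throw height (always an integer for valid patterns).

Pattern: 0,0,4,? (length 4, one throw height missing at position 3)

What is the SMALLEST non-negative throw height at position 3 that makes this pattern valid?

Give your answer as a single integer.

Answer: 0

Derivation:
i=0: (0 + 0) mod 4 = 0
i=1: (1 + 0) mod 4 = 1
i=2: (2 + 4) mod 4 = 2
i=3: s[i]=? (unknown)
Known residues: [0, 1, 2]; need a permutation of 0..3, so missing residue r = 3
Need (3 + s) mod 4 = 3; smallest s = (3 - 3) mod 4 = 0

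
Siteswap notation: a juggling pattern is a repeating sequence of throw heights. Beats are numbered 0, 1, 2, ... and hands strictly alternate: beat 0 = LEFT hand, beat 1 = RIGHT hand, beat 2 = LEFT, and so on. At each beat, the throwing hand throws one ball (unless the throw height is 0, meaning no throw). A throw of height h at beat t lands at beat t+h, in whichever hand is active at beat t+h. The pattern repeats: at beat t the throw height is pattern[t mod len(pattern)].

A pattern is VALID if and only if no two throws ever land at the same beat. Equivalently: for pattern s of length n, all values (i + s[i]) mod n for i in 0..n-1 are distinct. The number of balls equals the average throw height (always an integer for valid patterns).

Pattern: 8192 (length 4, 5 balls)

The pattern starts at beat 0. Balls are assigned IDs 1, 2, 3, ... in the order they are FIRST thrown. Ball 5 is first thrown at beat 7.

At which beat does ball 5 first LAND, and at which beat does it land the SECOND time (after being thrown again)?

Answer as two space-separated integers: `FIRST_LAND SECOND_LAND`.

Answer: 9 10

Derivation:
Beat 0 (L): throw ball1 h=8 -> lands@8:L; in-air after throw: [b1@8:L]
Beat 1 (R): throw ball2 h=1 -> lands@2:L; in-air after throw: [b2@2:L b1@8:L]
Beat 2 (L): throw ball2 h=9 -> lands@11:R; in-air after throw: [b1@8:L b2@11:R]
Beat 3 (R): throw ball3 h=2 -> lands@5:R; in-air after throw: [b3@5:R b1@8:L b2@11:R]
Beat 4 (L): throw ball4 h=8 -> lands@12:L; in-air after throw: [b3@5:R b1@8:L b2@11:R b4@12:L]
Beat 5 (R): throw ball3 h=1 -> lands@6:L; in-air after throw: [b3@6:L b1@8:L b2@11:R b4@12:L]
Beat 6 (L): throw ball3 h=9 -> lands@15:R; in-air after throw: [b1@8:L b2@11:R b4@12:L b3@15:R]
Beat 7 (R): throw ball5 h=2 -> lands@9:R; in-air after throw: [b1@8:L b5@9:R b2@11:R b4@12:L b3@15:R]
Beat 8 (L): throw ball1 h=8 -> lands@16:L; in-air after throw: [b5@9:R b2@11:R b4@12:L b3@15:R b1@16:L]
Beat 9 (R): throw ball5 h=1 -> lands@10:L; in-air after throw: [b5@10:L b2@11:R b4@12:L b3@15:R b1@16:L]
Beat 10 (L): throw ball5 h=9 -> lands@19:R; in-air after throw: [b2@11:R b4@12:L b3@15:R b1@16:L b5@19:R]
Ball 5: thrown@7 h=2 -> first land @9; rethrown@9 h=1 -> second land @10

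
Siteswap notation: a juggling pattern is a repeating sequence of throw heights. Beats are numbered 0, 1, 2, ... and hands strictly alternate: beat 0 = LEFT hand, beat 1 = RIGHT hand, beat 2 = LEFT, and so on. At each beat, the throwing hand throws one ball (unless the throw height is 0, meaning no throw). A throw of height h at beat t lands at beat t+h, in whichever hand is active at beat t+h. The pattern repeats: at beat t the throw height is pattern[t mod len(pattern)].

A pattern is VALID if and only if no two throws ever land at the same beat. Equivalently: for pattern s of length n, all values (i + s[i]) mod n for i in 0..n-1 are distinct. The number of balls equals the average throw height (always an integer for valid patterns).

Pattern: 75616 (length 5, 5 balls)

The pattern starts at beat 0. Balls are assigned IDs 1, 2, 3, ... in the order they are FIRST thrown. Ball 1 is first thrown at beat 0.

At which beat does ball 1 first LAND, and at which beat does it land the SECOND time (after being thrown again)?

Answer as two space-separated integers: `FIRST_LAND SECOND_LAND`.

Answer: 7 13

Derivation:
Beat 0 (L): throw ball1 h=7 -> lands@7:R; in-air after throw: [b1@7:R]
Beat 1 (R): throw ball2 h=5 -> lands@6:L; in-air after throw: [b2@6:L b1@7:R]
Beat 2 (L): throw ball3 h=6 -> lands@8:L; in-air after throw: [b2@6:L b1@7:R b3@8:L]
Beat 3 (R): throw ball4 h=1 -> lands@4:L; in-air after throw: [b4@4:L b2@6:L b1@7:R b3@8:L]
Beat 4 (L): throw ball4 h=6 -> lands@10:L; in-air after throw: [b2@6:L b1@7:R b3@8:L b4@10:L]
Beat 5 (R): throw ball5 h=7 -> lands@12:L; in-air after throw: [b2@6:L b1@7:R b3@8:L b4@10:L b5@12:L]
Beat 6 (L): throw ball2 h=5 -> lands@11:R; in-air after throw: [b1@7:R b3@8:L b4@10:L b2@11:R b5@12:L]
Beat 7 (R): throw ball1 h=6 -> lands@13:R; in-air after throw: [b3@8:L b4@10:L b2@11:R b5@12:L b1@13:R]
Beat 8 (L): throw ball3 h=1 -> lands@9:R; in-air after throw: [b3@9:R b4@10:L b2@11:R b5@12:L b1@13:R]
Beat 9 (R): throw ball3 h=6 -> lands@15:R; in-air after throw: [b4@10:L b2@11:R b5@12:L b1@13:R b3@15:R]
Beat 10 (L): throw ball4 h=7 -> lands@17:R; in-air after throw: [b2@11:R b5@12:L b1@13:R b3@15:R b4@17:R]
Beat 11 (R): throw ball2 h=5 -> lands@16:L; in-air after throw: [b5@12:L b1@13:R b3@15:R b2@16:L b4@17:R]
Beat 12 (L): throw ball5 h=6 -> lands@18:L; in-air after throw: [b1@13:R b3@15:R b2@16:L b4@17:R b5@18:L]
Beat 13 (R): throw ball1 h=1 -> lands@14:L; in-air after throw: [b1@14:L b3@15:R b2@16:L b4@17:R b5@18:L]
Ball 1: thrown@0 h=7 -> first land @7; rethrown@7 h=6 -> second land @13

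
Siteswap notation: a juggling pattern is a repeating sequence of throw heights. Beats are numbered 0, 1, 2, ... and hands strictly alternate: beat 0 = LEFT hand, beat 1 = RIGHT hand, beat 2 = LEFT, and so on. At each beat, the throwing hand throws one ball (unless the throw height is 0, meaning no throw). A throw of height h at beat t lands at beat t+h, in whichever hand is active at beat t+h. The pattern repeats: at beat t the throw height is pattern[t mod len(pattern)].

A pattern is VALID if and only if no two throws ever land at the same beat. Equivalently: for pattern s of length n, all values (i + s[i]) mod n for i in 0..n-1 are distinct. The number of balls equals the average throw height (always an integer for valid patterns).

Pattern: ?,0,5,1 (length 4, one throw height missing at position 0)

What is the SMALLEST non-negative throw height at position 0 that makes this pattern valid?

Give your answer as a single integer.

i=0: s[i]=? (unknown)
i=1: (1 + 0) mod 4 = 1
i=2: (2 + 5) mod 4 = 3
i=3: (3 + 1) mod 4 = 0
Known residues: [0, 1, 3]; need a permutation of 0..3, so missing residue r = 2
Need (0 + s) mod 4 = 2; smallest s = (2 - 0) mod 4 = 2

Answer: 2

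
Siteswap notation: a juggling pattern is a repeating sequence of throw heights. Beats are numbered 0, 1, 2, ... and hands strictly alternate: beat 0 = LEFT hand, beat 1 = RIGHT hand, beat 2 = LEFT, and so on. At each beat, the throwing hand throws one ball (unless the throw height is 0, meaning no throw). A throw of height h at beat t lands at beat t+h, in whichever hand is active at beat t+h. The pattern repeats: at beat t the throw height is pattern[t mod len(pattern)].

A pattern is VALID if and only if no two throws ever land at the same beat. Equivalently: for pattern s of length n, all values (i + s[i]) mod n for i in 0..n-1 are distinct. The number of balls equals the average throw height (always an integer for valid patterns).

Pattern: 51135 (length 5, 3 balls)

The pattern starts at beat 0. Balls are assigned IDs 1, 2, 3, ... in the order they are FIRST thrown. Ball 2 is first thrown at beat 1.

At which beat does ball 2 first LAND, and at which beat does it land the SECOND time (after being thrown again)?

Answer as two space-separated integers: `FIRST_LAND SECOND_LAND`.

Beat 0 (L): throw ball1 h=5 -> lands@5:R; in-air after throw: [b1@5:R]
Beat 1 (R): throw ball2 h=1 -> lands@2:L; in-air after throw: [b2@2:L b1@5:R]
Beat 2 (L): throw ball2 h=1 -> lands@3:R; in-air after throw: [b2@3:R b1@5:R]
Beat 3 (R): throw ball2 h=3 -> lands@6:L; in-air after throw: [b1@5:R b2@6:L]
Ball 2: thrown@1 h=1 -> first land @2; rethrown@2 h=1 -> second land @3

Answer: 2 3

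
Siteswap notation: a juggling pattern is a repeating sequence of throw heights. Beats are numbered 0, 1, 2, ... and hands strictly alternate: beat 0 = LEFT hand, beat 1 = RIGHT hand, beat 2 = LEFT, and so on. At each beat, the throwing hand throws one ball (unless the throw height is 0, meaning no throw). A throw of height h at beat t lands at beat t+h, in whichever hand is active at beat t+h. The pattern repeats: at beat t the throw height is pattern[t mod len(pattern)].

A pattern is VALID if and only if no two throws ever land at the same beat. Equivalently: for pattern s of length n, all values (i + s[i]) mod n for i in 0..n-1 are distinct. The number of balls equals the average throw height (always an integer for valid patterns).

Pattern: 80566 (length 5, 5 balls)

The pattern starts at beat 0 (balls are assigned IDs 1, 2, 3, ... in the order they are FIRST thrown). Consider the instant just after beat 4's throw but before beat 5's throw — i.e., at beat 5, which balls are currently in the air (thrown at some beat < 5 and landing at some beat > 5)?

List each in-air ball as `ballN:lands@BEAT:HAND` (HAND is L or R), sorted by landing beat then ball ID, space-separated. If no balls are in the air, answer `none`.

Answer: ball2:lands@7:R ball1:lands@8:L ball3:lands@9:R ball4:lands@10:L

Derivation:
Beat 0 (L): throw ball1 h=8 -> lands@8:L; in-air after throw: [b1@8:L]
Beat 2 (L): throw ball2 h=5 -> lands@7:R; in-air after throw: [b2@7:R b1@8:L]
Beat 3 (R): throw ball3 h=6 -> lands@9:R; in-air after throw: [b2@7:R b1@8:L b3@9:R]
Beat 4 (L): throw ball4 h=6 -> lands@10:L; in-air after throw: [b2@7:R b1@8:L b3@9:R b4@10:L]
Beat 5 (R): throw ball5 h=8 -> lands@13:R; in-air after throw: [b2@7:R b1@8:L b3@9:R b4@10:L b5@13:R]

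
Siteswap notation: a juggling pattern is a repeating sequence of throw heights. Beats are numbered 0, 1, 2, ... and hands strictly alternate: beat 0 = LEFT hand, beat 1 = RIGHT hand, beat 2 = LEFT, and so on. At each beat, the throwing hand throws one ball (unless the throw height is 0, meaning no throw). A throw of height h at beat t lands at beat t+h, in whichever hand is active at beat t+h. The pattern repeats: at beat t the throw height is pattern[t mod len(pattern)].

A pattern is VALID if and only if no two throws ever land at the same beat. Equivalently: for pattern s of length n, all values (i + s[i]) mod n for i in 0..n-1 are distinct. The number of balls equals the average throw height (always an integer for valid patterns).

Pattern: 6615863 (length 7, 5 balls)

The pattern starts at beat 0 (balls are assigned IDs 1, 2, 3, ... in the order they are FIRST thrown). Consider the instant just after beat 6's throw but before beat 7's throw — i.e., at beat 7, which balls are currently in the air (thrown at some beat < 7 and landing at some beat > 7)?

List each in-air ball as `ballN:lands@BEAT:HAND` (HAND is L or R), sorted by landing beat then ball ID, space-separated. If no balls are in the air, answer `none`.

Answer: ball3:lands@8:L ball1:lands@9:R ball5:lands@11:R ball4:lands@12:L

Derivation:
Beat 0 (L): throw ball1 h=6 -> lands@6:L; in-air after throw: [b1@6:L]
Beat 1 (R): throw ball2 h=6 -> lands@7:R; in-air after throw: [b1@6:L b2@7:R]
Beat 2 (L): throw ball3 h=1 -> lands@3:R; in-air after throw: [b3@3:R b1@6:L b2@7:R]
Beat 3 (R): throw ball3 h=5 -> lands@8:L; in-air after throw: [b1@6:L b2@7:R b3@8:L]
Beat 4 (L): throw ball4 h=8 -> lands@12:L; in-air after throw: [b1@6:L b2@7:R b3@8:L b4@12:L]
Beat 5 (R): throw ball5 h=6 -> lands@11:R; in-air after throw: [b1@6:L b2@7:R b3@8:L b5@11:R b4@12:L]
Beat 6 (L): throw ball1 h=3 -> lands@9:R; in-air after throw: [b2@7:R b3@8:L b1@9:R b5@11:R b4@12:L]
Beat 7 (R): throw ball2 h=6 -> lands@13:R; in-air after throw: [b3@8:L b1@9:R b5@11:R b4@12:L b2@13:R]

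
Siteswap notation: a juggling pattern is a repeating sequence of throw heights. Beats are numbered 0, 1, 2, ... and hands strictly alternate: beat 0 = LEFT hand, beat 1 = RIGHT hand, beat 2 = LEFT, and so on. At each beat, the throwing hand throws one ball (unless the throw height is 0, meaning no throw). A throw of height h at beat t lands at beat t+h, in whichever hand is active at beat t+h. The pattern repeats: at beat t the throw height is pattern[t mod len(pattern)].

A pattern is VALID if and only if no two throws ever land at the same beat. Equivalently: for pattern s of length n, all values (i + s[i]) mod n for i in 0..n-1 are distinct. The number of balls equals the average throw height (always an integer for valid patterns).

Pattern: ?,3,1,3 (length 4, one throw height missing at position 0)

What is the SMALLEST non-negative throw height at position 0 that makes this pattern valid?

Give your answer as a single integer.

i=0: s[i]=? (unknown)
i=1: (1 + 3) mod 4 = 0
i=2: (2 + 1) mod 4 = 3
i=3: (3 + 3) mod 4 = 2
Known residues: [0, 2, 3]; need a permutation of 0..3, so missing residue r = 1
Need (0 + s) mod 4 = 1; smallest s = (1 - 0) mod 4 = 1

Answer: 1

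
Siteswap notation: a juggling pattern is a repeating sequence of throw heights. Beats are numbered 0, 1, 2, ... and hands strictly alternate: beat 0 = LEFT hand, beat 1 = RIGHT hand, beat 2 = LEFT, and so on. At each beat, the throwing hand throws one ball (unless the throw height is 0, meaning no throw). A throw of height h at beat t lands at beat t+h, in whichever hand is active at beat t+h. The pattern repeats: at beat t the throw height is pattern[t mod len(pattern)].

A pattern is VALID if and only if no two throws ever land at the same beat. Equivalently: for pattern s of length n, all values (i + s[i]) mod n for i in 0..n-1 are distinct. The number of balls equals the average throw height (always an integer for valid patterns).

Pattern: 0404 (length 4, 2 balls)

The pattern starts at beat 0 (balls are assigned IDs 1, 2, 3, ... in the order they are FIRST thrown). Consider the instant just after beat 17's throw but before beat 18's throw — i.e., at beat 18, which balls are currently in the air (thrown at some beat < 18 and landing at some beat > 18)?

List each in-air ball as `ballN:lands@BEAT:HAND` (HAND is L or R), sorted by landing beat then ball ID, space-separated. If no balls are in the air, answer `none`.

Beat 1 (R): throw ball1 h=4 -> lands@5:R; in-air after throw: [b1@5:R]
Beat 3 (R): throw ball2 h=4 -> lands@7:R; in-air after throw: [b1@5:R b2@7:R]
Beat 5 (R): throw ball1 h=4 -> lands@9:R; in-air after throw: [b2@7:R b1@9:R]
Beat 7 (R): throw ball2 h=4 -> lands@11:R; in-air after throw: [b1@9:R b2@11:R]
Beat 9 (R): throw ball1 h=4 -> lands@13:R; in-air after throw: [b2@11:R b1@13:R]
Beat 11 (R): throw ball2 h=4 -> lands@15:R; in-air after throw: [b1@13:R b2@15:R]
Beat 13 (R): throw ball1 h=4 -> lands@17:R; in-air after throw: [b2@15:R b1@17:R]
Beat 15 (R): throw ball2 h=4 -> lands@19:R; in-air after throw: [b1@17:R b2@19:R]
Beat 17 (R): throw ball1 h=4 -> lands@21:R; in-air after throw: [b2@19:R b1@21:R]

Answer: ball2:lands@19:R ball1:lands@21:R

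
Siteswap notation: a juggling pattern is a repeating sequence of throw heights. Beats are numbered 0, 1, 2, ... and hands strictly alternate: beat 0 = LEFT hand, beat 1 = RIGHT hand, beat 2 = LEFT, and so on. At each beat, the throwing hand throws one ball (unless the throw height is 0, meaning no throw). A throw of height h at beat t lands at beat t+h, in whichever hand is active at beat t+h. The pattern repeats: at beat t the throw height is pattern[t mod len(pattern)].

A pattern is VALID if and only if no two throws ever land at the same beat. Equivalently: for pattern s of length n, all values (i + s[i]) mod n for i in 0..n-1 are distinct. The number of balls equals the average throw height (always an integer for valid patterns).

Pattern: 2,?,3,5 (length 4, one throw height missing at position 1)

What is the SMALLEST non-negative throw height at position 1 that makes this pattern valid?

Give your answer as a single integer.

Answer: 2

Derivation:
i=0: (0 + 2) mod 4 = 2
i=1: s[i]=? (unknown)
i=2: (2 + 3) mod 4 = 1
i=3: (3 + 5) mod 4 = 0
Known residues: [0, 1, 2]; need a permutation of 0..3, so missing residue r = 3
Need (1 + s) mod 4 = 3; smallest s = (3 - 1) mod 4 = 2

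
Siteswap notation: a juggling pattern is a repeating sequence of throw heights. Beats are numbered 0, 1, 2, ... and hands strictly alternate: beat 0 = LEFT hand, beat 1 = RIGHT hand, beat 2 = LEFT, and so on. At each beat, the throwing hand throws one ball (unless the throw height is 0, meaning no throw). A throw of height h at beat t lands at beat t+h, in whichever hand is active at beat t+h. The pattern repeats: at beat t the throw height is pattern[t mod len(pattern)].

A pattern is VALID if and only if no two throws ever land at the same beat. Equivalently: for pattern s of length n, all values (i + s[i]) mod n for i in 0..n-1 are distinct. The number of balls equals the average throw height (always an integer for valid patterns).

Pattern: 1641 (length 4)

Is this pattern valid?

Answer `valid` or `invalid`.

Answer: valid

Derivation:
i=0: (i + s[i]) mod n = (0 + 1) mod 4 = 1
i=1: (i + s[i]) mod n = (1 + 6) mod 4 = 3
i=2: (i + s[i]) mod n = (2 + 4) mod 4 = 2
i=3: (i + s[i]) mod n = (3 + 1) mod 4 = 0
Residues: [1, 3, 2, 0], distinct: True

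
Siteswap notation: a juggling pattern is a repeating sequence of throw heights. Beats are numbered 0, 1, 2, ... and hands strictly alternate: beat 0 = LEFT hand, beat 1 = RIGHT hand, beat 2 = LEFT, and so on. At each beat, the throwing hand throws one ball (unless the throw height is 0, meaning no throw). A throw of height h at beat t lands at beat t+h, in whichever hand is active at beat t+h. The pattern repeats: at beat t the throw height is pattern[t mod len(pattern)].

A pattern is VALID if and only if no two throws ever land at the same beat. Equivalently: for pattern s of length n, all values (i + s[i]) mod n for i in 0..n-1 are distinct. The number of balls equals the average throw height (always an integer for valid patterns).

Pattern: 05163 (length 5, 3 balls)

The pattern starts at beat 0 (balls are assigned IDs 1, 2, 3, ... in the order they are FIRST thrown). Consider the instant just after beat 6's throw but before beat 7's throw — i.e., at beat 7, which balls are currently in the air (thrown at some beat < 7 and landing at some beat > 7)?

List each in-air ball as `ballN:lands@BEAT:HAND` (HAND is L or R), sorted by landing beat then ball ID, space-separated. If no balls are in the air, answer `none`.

Beat 1 (R): throw ball1 h=5 -> lands@6:L; in-air after throw: [b1@6:L]
Beat 2 (L): throw ball2 h=1 -> lands@3:R; in-air after throw: [b2@3:R b1@6:L]
Beat 3 (R): throw ball2 h=6 -> lands@9:R; in-air after throw: [b1@6:L b2@9:R]
Beat 4 (L): throw ball3 h=3 -> lands@7:R; in-air after throw: [b1@6:L b3@7:R b2@9:R]
Beat 6 (L): throw ball1 h=5 -> lands@11:R; in-air after throw: [b3@7:R b2@9:R b1@11:R]
Beat 7 (R): throw ball3 h=1 -> lands@8:L; in-air after throw: [b3@8:L b2@9:R b1@11:R]

Answer: ball2:lands@9:R ball1:lands@11:R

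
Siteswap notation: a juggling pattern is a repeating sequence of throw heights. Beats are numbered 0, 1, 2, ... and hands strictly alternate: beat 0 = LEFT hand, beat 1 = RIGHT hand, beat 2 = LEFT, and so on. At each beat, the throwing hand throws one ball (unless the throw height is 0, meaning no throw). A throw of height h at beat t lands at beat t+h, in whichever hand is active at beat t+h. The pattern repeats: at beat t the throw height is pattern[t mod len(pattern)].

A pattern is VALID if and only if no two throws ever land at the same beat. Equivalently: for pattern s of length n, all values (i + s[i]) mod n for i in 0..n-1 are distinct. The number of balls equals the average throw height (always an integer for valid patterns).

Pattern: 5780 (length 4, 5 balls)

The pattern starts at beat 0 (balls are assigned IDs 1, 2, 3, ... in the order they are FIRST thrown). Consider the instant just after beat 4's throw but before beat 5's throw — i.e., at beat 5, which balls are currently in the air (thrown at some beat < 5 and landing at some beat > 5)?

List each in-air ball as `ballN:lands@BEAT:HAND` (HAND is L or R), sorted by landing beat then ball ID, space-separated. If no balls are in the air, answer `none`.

Beat 0 (L): throw ball1 h=5 -> lands@5:R; in-air after throw: [b1@5:R]
Beat 1 (R): throw ball2 h=7 -> lands@8:L; in-air after throw: [b1@5:R b2@8:L]
Beat 2 (L): throw ball3 h=8 -> lands@10:L; in-air after throw: [b1@5:R b2@8:L b3@10:L]
Beat 4 (L): throw ball4 h=5 -> lands@9:R; in-air after throw: [b1@5:R b2@8:L b4@9:R b3@10:L]
Beat 5 (R): throw ball1 h=7 -> lands@12:L; in-air after throw: [b2@8:L b4@9:R b3@10:L b1@12:L]

Answer: ball2:lands@8:L ball4:lands@9:R ball3:lands@10:L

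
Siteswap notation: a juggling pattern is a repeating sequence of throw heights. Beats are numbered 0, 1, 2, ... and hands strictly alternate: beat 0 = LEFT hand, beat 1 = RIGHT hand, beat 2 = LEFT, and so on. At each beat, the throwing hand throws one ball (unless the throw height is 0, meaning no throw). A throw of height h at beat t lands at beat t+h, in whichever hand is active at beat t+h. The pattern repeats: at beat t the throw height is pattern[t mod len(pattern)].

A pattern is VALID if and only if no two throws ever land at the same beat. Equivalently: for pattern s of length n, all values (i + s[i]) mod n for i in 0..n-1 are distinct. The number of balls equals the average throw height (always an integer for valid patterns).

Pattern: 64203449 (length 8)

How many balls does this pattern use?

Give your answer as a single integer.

Answer: 4

Derivation:
Pattern = [6, 4, 2, 0, 3, 4, 4, 9], length n = 8
  position 0: throw height = 6, running sum = 6
  position 1: throw height = 4, running sum = 10
  position 2: throw height = 2, running sum = 12
  position 3: throw height = 0, running sum = 12
  position 4: throw height = 3, running sum = 15
  position 5: throw height = 4, running sum = 19
  position 6: throw height = 4, running sum = 23
  position 7: throw height = 9, running sum = 32
Total sum = 32; balls = sum / n = 32 / 8 = 4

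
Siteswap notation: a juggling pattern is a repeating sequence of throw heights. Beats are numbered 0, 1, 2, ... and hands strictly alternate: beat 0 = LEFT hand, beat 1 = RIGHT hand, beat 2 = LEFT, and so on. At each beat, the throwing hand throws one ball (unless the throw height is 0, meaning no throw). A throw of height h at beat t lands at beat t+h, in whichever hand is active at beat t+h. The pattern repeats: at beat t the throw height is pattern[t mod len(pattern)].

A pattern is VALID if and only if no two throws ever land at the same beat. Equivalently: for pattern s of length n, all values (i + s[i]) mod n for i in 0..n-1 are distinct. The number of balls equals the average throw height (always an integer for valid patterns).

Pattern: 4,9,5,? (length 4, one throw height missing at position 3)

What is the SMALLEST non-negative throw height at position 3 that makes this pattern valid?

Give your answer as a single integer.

Answer: 2

Derivation:
i=0: (0 + 4) mod 4 = 0
i=1: (1 + 9) mod 4 = 2
i=2: (2 + 5) mod 4 = 3
i=3: s[i]=? (unknown)
Known residues: [0, 2, 3]; need a permutation of 0..3, so missing residue r = 1
Need (3 + s) mod 4 = 1; smallest s = (1 - 3) mod 4 = 2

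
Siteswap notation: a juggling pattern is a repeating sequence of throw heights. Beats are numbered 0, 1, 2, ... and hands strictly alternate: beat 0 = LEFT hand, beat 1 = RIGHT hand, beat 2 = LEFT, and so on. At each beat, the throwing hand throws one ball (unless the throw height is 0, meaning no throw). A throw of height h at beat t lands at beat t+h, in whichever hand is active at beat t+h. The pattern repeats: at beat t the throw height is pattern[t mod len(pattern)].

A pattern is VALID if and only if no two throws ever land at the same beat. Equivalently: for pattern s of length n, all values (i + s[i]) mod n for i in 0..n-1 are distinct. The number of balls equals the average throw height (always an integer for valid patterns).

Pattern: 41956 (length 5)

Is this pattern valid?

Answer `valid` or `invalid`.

i=0: (i + s[i]) mod n = (0 + 4) mod 5 = 4
i=1: (i + s[i]) mod n = (1 + 1) mod 5 = 2
i=2: (i + s[i]) mod n = (2 + 9) mod 5 = 1
i=3: (i + s[i]) mod n = (3 + 5) mod 5 = 3
i=4: (i + s[i]) mod n = (4 + 6) mod 5 = 0
Residues: [4, 2, 1, 3, 0], distinct: True

Answer: valid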